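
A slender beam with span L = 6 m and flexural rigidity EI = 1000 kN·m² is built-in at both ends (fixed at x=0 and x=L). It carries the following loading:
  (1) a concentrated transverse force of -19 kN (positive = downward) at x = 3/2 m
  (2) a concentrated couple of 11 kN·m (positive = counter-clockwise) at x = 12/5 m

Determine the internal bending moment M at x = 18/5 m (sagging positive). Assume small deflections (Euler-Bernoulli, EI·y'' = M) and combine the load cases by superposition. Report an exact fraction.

Load 1 — point force P=-19 kN at a=3/2 m (b=L-a=9/2):
  M_1 = Pa²(a+3b)(L-x)/L³ - Pa²b/L²  [x>a] = (-19)·(3/2)²·((3/2)+3·(9/2))·(6-(18/5))/6³ - (-19)·(3/2)²·(9/2)/6² = -57/32 kN·m
Load 2 — applied couple M₀=11 kN·m at a=12/5 m (b=L-a=18/5):
  M_2 = R_Ax - M_A - M₀  [x>a] with R_A=66/25, M_A=33/25 = (66/25)·(18/5) - (33/25) - 11 = -352/125 kN·m
Superposition: M = Σ M_i = -18389/4000 kN·m ≈ -4.597250 kN·m

M(18/5) = -18389/4000 kN·m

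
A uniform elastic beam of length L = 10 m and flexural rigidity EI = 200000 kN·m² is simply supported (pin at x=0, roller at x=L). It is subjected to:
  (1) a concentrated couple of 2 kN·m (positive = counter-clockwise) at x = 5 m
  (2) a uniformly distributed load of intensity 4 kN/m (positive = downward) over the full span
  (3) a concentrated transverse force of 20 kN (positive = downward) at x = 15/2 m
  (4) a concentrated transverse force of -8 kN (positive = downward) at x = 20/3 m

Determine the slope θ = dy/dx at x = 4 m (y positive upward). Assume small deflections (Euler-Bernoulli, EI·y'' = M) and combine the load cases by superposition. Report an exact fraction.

Load 1 — applied couple M₀=2 kN·m at a=5 m (b=L-a=5):
  θ_1 = (M₀x²/(2L)+C₁)/EI  [x≤a] with C₁=M₀(3b²-L²)/(6L)=-5/6 = (2·4²/(2·10)+(-5/6))/200000 = 23/6000000 rad
Load 2 — uniform load w=4 kN/m over full span:
  θ_2 = -w(L³-6Lx²+4x³)/(24EI) = -4·(10³-6·10·4²+4·4³)/(24·200000) = -37/150000 rad
Load 3 — point force P=20 kN at a=15/2 m (b=L-a=5/2):
  θ_3 = -Pb(L²-b²-3x²)/(6LEI)  [x≤a] = -20·(5/2)·(10²-(5/2)²-3·4²)/(6·10·200000) = -61/320000 rad
Load 4 — point force P=-8 kN at a=20/3 m (b=L-a=10/3):
  θ_4 = -Pb(L²-b²-3x²)/(6LEI)  [x≤a] = -(-8)·(10/3)·(10²-(10/3)²-3·4²)/(6·10·200000) = 23/253125 rad
Superposition: θ = Σ θ_i = -222001/648000000 rad ≈ -0.000343 rad

θ(4) = -222001/648000000 rad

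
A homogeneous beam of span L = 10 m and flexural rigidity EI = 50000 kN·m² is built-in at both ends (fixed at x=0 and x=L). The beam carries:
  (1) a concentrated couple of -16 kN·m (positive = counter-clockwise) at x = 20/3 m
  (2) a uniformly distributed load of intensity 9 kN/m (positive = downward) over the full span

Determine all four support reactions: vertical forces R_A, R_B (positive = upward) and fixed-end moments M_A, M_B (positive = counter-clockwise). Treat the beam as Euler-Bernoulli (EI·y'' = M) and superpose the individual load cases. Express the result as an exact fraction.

R_A = 643/15 kN, M_A = 209/3 kN·m, R_B = 707/15 kN, M_B = -75 kN·m

Load 1 — applied couple M₀=-16 kN·m at a=20/3 m (b=L-a=10/3):
  R_A = 6M₀ab/L³ = 6·(-16)·(20/3)·(10/3)/10³ = -32/15 kN
  M_A = M₀b(2a-b)/L² = (-16)·(10/3)·(2·(20/3)-(10/3))/10² = -16/3 kN·m
  R_B = -6M₀ab/L³ = -6·(-16)·(20/3)·(10/3)/10³ = 32/15 kN
  M_B = M₀a(2b-a)/L² = (-16)·(20/3)·(2·(10/3)-(20/3))/10² = 0 kN·m
Load 2 — uniform load w=9 kN/m over full span:
  R_A = wL/2 = 9·10/2 = 45 kN
  M_A = wL²/12 = 9·10²/12 = 75 kN·m
  R_B = wL/2 = 9·10/2 = 45 kN
  M_B = -wL²/12 = -9·10²/12 = -75 kN·m
Superposition: R_A = 643/15 kN, M_A = 209/3 kN·m, R_B = 707/15 kN, M_B = -75 kN·m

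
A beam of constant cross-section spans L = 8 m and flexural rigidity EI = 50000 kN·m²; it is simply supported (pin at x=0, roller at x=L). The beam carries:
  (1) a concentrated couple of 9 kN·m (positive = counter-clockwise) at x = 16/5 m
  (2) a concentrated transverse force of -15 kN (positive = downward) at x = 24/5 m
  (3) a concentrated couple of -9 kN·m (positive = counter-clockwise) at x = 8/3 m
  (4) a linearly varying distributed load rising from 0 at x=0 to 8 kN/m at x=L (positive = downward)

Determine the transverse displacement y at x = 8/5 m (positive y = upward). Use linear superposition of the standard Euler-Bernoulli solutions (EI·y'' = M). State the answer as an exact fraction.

y(8/5) = -126506/146484375 m

Load 1 — applied couple M₀=9 kN·m at a=16/5 m (b=L-a=24/5):
  y_1 = (M₀x³/(6L)+C₁x)/EI  [x≤a] with C₁=M₀(3b²-L²)/(6L)=24/25 = (9·(8/5)³/(6·8)+(24/25)·(8/5))/50000 = 18/390625 m
Load 2 — point force P=-15 kN at a=24/5 m (b=L-a=16/5):
  y_2 = -Pbx(L²-b²-x²)/(6LEI)  [x≤a] = -(-15)·(16/5)·(8/5)·(8²-(16/5)²-(8/5)²)/(6·8·50000) = 128/78125 m
Load 3 — applied couple M₀=-9 kN·m at a=8/3 m (b=L-a=16/3):
  y_3 = (M₀x³/(6L)+C₁x)/EI  [x≤a] with C₁=M₀(3b²-L²)/(6L)=-4 = ((-9)·(8/5)³/(6·8)+(-4)·(8/5))/50000 = -56/390625 m
Load 4 — triangular load w₀=8 kN/m (0→w₀ over full span):
  y_4 = -w₀x(7L⁴-10L²x²+3x⁴)/(360LEI) = -8·(8/5)·(7·8⁴-10·8²·(8/5)²+3·(8/5)⁴)/(360·8·50000) = -352256/146484375 m
Superposition: y = Σ y_i = -126506/146484375 m ≈ -0.000864 m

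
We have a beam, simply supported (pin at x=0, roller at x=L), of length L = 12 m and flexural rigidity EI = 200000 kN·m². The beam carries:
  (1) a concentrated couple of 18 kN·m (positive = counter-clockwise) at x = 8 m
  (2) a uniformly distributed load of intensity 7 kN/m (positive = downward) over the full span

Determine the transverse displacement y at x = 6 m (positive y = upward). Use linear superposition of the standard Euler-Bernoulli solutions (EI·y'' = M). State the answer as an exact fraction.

y(6) = -99/10000 m

Load 1 — applied couple M₀=18 kN·m at a=8 m (b=L-a=4):
  y_1 = (M₀x³/(6L)+C₁x)/EI  [x≤a] with C₁=M₀(3b²-L²)/(6L)=-24 = (18·6³/(6·12)+(-24)·6)/200000 = -9/20000 m
Load 2 — uniform load w=7 kN/m over full span:
  y_2 = -wx(L³-2Lx²+x³)/(24EI) = -7·6·(12³-2·12·6²+6³)/(24·200000) = -189/20000 m
Superposition: y = Σ y_i = -99/10000 m ≈ -0.009900 m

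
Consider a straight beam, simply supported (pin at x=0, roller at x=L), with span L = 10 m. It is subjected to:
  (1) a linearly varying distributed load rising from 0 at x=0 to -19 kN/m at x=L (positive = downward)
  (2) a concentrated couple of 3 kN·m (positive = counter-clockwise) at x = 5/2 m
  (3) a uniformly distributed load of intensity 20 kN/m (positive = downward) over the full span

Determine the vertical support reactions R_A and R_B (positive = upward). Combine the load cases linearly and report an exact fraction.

R_A = 2059/30 kN, R_B = 1091/30 kN

Load 1 — triangular load w₀=-19 kN/m (0→w₀ over full span):
  R_A = w₀L/6 = (-19)·10/6 = -95/3 kN
  R_B = w₀L/3 = (-19)·10/3 = -190/3 kN
Load 2 — applied couple M₀=3 kN·m at a=5/2 m (b=L-a=15/2):
  R_A = M₀/L = 3/10 kN
  R_B = -M₀/L = -3/10 kN
Load 3 — uniform load w=20 kN/m over full span:
  R_A = wL/2 = 20·10/2 = 100 kN
  R_B = wL/2 = 20·10/2 = 100 kN
Superposition: R_A = 2059/30 kN, R_B = 1091/30 kN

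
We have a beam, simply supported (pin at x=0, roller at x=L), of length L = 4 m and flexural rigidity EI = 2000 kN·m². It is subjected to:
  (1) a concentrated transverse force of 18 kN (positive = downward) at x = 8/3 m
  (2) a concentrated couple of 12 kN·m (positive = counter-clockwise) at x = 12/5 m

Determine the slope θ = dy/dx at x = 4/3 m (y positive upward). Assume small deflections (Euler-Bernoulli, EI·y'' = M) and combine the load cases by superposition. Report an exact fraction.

θ(4/3) = -146/28125 rad

Load 1 — point force P=18 kN at a=8/3 m (b=L-a=4/3):
  θ_1 = -Pb(L²-b²-3x²)/(6LEI)  [x≤a] = -18·(4/3)·(4²-(4/3)²-3·(4/3)²)/(6·4·2000) = -1/225 rad
Load 2 — applied couple M₀=12 kN·m at a=12/5 m (b=L-a=8/5):
  θ_2 = (M₀x²/(2L)+C₁)/EI  [x≤a] with C₁=M₀(3b²-L²)/(6L)=-104/25 = (12·(4/3)²/(2·4)+(-104/25))/2000 = -7/9375 rad
Superposition: θ = Σ θ_i = -146/28125 rad ≈ -0.005191 rad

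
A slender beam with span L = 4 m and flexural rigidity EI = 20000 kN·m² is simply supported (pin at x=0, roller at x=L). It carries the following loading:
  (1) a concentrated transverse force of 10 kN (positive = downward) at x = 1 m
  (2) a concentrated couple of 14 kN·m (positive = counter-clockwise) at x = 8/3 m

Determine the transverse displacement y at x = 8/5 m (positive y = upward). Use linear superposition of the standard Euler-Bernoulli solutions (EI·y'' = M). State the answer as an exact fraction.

Load 1 — point force P=10 kN at a=1 m (b=L-a=3):
  y_1 = -Pa(L-x)(2Lx-a²-x²)/(6LEI)  [x>a] = -10·1·(4-(8/5))·(2·4·(8/5)-1²-(8/5)²)/(6·4·20000) = -231/500000 m
Load 2 — applied couple M₀=14 kN·m at a=8/3 m (b=L-a=4/3):
  y_2 = (M₀x³/(6L)+C₁x)/EI  [x≤a] with C₁=M₀(3b²-L²)/(6L)=-56/9 = (14·(8/5)³/(6·4)+(-56/9)·(8/5))/20000 = -266/703125 m
Superposition: y = Σ y_i = -18907/22500000 m ≈ -0.000840 m

y(8/5) = -18907/22500000 m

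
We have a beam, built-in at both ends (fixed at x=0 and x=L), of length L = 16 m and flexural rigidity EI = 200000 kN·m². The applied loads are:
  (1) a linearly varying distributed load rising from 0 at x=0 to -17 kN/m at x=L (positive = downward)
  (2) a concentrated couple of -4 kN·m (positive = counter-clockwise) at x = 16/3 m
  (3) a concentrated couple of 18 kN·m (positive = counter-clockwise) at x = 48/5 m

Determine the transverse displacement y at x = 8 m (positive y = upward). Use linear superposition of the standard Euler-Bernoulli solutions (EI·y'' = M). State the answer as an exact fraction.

Load 1 — triangular load w₀=-17 kN/m (0→w₀ over full span):
  y_1 = -w₀x²(L-x)²(x+2L)/(120LEI) = -(-17)·8²·(16-8)²·(8+2·16)/(120·16·200000) = 68/9375 m
Load 2 — applied couple M₀=-4 kN·m at a=16/3 m (b=L-a=32/3):
  y_2 = (R_Ax³/6 - M_Ax²/2 - M₀(x-a)²/2)/EI  [x>a] with R_A=-1/3, M_A=0 = ((-1/3)·8³/6 - 0·8²/2 - (-4)·(8-(16/3))²/2)/200000 = -2/28125 m
Load 3 — applied couple M₀=18 kN·m at a=48/5 m (b=L-a=32/5):
  y_3 = (R_Ax³/6 - M_Ax²/2)/EI  [x≤a] with R_A=81/50, M_A=144/25 = ((81/50)·8³/6 - (144/25)·8²/2)/200000 = -18/78125 m
Superposition: y = Σ y_i = 4888/703125 m ≈ 0.006952 m

y(8) = 4888/703125 m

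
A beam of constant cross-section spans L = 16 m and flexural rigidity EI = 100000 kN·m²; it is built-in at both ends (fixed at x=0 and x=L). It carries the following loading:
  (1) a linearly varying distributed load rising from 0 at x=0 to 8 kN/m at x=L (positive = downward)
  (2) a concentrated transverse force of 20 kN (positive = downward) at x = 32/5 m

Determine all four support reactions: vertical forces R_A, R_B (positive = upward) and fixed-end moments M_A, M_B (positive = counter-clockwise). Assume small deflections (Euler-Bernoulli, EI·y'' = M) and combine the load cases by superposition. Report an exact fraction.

Load 1 — triangular load w₀=8 kN/m (0→w₀ over full span):
  R_A = 3w₀L/20 = 3·8·16/20 = 96/5 kN
  M_A = w₀L²/30 = 8·16²/30 = 1024/15 kN·m
  R_B = 7w₀L/20 = 7·8·16/20 = 224/5 kN
  M_B = -w₀L²/20 = -8·16²/20 = -512/5 kN·m
Load 2 — point force P=20 kN at a=32/5 m (b=L-a=48/5):
  R_A = Pb²(3a+b)/L³ = 20·(48/5)²·(3·(32/5)+(48/5))/16³ = 324/25 kN
  M_A = Pab²/L² = 20·(32/5)·(48/5)²/16² = 1152/25 kN·m
  R_B = Pa²(a+3b)/L³ = 20·(32/5)²·((32/5)+3·(48/5))/16³ = 176/25 kN
  M_B = -Pa²b/L² = -20·(32/5)²·(48/5)/16² = -768/25 kN·m
Superposition: R_A = 804/25 kN, M_A = 8576/75 kN·m, R_B = 1296/25 kN, M_B = -3328/25 kN·m

R_A = 804/25 kN, M_A = 8576/75 kN·m, R_B = 1296/25 kN, M_B = -3328/25 kN·m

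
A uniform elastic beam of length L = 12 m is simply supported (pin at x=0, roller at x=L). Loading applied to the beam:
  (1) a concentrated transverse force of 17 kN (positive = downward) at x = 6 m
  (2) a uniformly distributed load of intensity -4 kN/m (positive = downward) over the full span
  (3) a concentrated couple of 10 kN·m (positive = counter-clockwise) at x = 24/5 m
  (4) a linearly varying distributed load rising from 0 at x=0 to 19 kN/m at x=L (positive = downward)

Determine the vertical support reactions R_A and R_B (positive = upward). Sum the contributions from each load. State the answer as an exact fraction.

Load 1 — point force P=17 kN at a=6 m (b=L-a=6):
  R_A = Pb/L = 17·6/12 = 17/2 kN
  R_B = Pa/L = 17·6/12 = 17/2 kN
Load 2 — uniform load w=-4 kN/m over full span:
  R_A = wL/2 = (-4)·12/2 = -24 kN
  R_B = wL/2 = (-4)·12/2 = -24 kN
Load 3 — applied couple M₀=10 kN·m at a=24/5 m (b=L-a=36/5):
  R_A = M₀/L = 10/12 = 5/6 kN
  R_B = -M₀/L = -10/12 = -5/6 kN
Load 4 — triangular load w₀=19 kN/m (0→w₀ over full span):
  R_A = w₀L/6 = 19·12/6 = 38 kN
  R_B = w₀L/3 = 19·12/3 = 76 kN
Superposition: R_A = 70/3 kN, R_B = 179/3 kN

R_A = 70/3 kN, R_B = 179/3 kN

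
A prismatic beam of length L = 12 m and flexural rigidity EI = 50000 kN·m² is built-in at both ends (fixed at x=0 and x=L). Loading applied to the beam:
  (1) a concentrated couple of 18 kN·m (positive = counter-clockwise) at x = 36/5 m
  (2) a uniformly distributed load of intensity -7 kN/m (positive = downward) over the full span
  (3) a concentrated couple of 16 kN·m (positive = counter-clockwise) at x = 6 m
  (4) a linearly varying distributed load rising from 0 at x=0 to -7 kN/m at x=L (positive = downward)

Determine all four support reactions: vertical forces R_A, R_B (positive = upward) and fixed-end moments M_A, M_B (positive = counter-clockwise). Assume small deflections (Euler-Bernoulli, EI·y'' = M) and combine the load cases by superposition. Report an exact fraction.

R_A = -1261/25 kN, M_A = -2696/25 kN·m, R_B = -1889/25 kN, M_B = 3514/25 kN·m

Load 1 — applied couple M₀=18 kN·m at a=36/5 m (b=L-a=24/5):
  R_A = 6M₀ab/L³ = 6·18·(36/5)·(24/5)/12³ = 54/25 kN
  M_A = M₀b(2a-b)/L² = 18·(24/5)·(2·(36/5)-(24/5))/12² = 144/25 kN·m
  R_B = -6M₀ab/L³ = -6·18·(36/5)·(24/5)/12³ = -54/25 kN
  M_B = M₀a(2b-a)/L² = 18·(36/5)·(2·(24/5)-(36/5))/12² = 54/25 kN·m
Load 2 — uniform load w=-7 kN/m over full span:
  R_A = wL/2 = (-7)·12/2 = -42 kN
  M_A = wL²/12 = (-7)·12²/12 = -84 kN·m
  R_B = wL/2 = (-7)·12/2 = -42 kN
  M_B = -wL²/12 = -(-7)·12²/12 = 84 kN·m
Load 3 — applied couple M₀=16 kN·m at a=6 m (b=L-a=6):
  R_A = 6M₀ab/L³ = 6·16·6·6/12³ = 2 kN
  M_A = M₀b(2a-b)/L² = 16·6·(2·6-6)/12² = 4 kN·m
  R_B = -6M₀ab/L³ = -6·16·6·6/12³ = -2 kN
  M_B = M₀a(2b-a)/L² = 16·6·(2·6-6)/12² = 4 kN·m
Load 4 — triangular load w₀=-7 kN/m (0→w₀ over full span):
  R_A = 3w₀L/20 = 3·(-7)·12/20 = -63/5 kN
  M_A = w₀L²/30 = (-7)·12²/30 = -168/5 kN·m
  R_B = 7w₀L/20 = 7·(-7)·12/20 = -147/5 kN
  M_B = -w₀L²/20 = -(-7)·12²/20 = 252/5 kN·m
Superposition: R_A = -1261/25 kN, M_A = -2696/25 kN·m, R_B = -1889/25 kN, M_B = 3514/25 kN·m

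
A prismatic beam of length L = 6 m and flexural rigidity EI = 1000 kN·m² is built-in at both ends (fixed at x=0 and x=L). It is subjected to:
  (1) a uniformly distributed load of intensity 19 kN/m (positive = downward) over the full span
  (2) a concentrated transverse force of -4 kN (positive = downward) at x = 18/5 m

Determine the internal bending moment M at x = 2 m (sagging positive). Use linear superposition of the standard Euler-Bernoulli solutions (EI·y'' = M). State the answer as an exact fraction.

M(2) = 2311/125 kN·m

Load 1 — uniform load w=19 kN/m over full span:
  M_1 = wLx/2 - wL²/12 - wx²/2 = 19·6·2/2 - 19·6²/12 - 19·2²/2 = 19 kN·m
Load 2 — point force P=-4 kN at a=18/5 m (b=L-a=12/5):
  M_2 = Pb²(3a+b)x/L³ - Pab²/L²  [x≤a] = (-4)·(12/5)²·(3·(18/5)+(12/5))·2/6³ - (-4)·(18/5)·(12/5)²/6² = -64/125 kN·m
Superposition: M = Σ M_i = 2311/125 kN·m ≈ 18.488000 kN·m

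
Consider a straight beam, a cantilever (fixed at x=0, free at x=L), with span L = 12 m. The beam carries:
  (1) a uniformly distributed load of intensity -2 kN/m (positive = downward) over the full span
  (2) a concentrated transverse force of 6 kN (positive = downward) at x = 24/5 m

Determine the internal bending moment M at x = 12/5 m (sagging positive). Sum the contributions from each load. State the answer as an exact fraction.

M(12/5) = 1944/25 kN·m

Load 1 — uniform load w=-2 kN/m over full span:
  M_1 = -w(L-x)²/2 = -(-2)·(12-(12/5))²/2 = 2304/25 kN·m
Load 2 — point force P=6 kN at a=24/5 m (b=L-a=36/5):
  M_2 = -P(a-x)  [x≤a] = -6·((24/5)-(12/5)) = -72/5 kN·m
Superposition: M = Σ M_i = 1944/25 kN·m ≈ 77.760000 kN·m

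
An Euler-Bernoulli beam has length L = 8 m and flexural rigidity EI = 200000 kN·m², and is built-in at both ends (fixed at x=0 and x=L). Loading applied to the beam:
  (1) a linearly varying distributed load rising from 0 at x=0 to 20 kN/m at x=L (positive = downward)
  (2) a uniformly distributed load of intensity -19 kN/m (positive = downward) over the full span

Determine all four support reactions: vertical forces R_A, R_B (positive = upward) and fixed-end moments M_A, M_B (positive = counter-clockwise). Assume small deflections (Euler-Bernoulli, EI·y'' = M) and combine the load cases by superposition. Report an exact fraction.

Load 1 — triangular load w₀=20 kN/m (0→w₀ over full span):
  R_A = 3w₀L/20 = 3·20·8/20 = 24 kN
  M_A = w₀L²/30 = 20·8²/30 = 128/3 kN·m
  R_B = 7w₀L/20 = 7·20·8/20 = 56 kN
  M_B = -w₀L²/20 = -20·8²/20 = -64 kN·m
Load 2 — uniform load w=-19 kN/m over full span:
  R_A = wL/2 = (-19)·8/2 = -76 kN
  M_A = wL²/12 = (-19)·8²/12 = -304/3 kN·m
  R_B = wL/2 = (-19)·8/2 = -76 kN
  M_B = -wL²/12 = -(-19)·8²/12 = 304/3 kN·m
Superposition: R_A = -52 kN, M_A = -176/3 kN·m, R_B = -20 kN, M_B = 112/3 kN·m

R_A = -52 kN, M_A = -176/3 kN·m, R_B = -20 kN, M_B = 112/3 kN·m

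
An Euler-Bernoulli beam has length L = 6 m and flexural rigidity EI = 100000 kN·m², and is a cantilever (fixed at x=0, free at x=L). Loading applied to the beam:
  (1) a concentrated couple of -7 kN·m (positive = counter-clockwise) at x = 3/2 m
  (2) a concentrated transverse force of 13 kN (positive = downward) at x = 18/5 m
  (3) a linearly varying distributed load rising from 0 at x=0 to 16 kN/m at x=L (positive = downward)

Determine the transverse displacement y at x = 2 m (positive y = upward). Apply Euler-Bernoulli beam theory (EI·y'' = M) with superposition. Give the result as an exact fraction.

Load 1 — applied couple M₀=-7 kN·m at a=3/2 m (b=L-a=9/2):
  y_1 = M₀a(2x-a)/(2EI)  [x>a] = (-7)·(3/2)·(2·2-(3/2))/(2·100000) = -21/160000 m
Load 2 — point force P=13 kN at a=18/5 m (b=L-a=12/5):
  y_2 = -Px²(3a-x)/(6EI)  [x≤a] = -13·2²·(3·(18/5)-2)/(6·100000) = -143/187500 m
Load 3 — triangular load w₀=16 kN/m (0→w₀ over full span):
  y_3 = (w₀Lx³/12-w₀L²x²/6-w₀x⁵/(120L))/EI = (16·6·2³/12-16·6²·2²/6-16·2⁵/(120·6))/100000 = -451/140625 m
Superposition: y = Σ y_i = -147637/36000000 m ≈ -0.004101 m

y(2) = -147637/36000000 m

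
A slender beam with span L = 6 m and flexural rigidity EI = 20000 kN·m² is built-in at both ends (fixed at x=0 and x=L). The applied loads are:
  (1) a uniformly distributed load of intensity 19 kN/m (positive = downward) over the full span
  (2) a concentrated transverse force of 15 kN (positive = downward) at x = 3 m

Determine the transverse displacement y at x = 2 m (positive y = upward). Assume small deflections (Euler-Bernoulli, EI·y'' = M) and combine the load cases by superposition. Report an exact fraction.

y(2) = -379/120000 m

Load 1 — uniform load w=19 kN/m over full span:
  y_1 = -wx²(L-x)²/(24EI) = -19·2²·(6-2)²/(24·20000) = -19/7500 m
Load 2 — point force P=15 kN at a=3 m (b=L-a=3):
  y_2 = -Pb²x²(3aL-(3a+b)x)/(6L³EI)  [x≤a] = -15·3²·2²·(3·3·6-(3·3+3)·2)/(6·6³·20000) = -1/1600 m
Superposition: y = Σ y_i = -379/120000 m ≈ -0.003158 m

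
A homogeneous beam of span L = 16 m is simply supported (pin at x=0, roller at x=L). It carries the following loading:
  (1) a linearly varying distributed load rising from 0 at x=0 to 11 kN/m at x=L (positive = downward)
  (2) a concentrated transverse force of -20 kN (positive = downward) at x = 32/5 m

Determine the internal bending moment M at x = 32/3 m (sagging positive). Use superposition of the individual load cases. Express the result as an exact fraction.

Load 1 — triangular load w₀=11 kN/m (0→w₀ over full span):
  M_1 = w₀Lx/6 - w₀x³/(6L) = 11·16·(32/3)/6 - 11·(32/3)³/(6·16) = 14080/81 kN·m
Load 2 — point force P=-20 kN at a=32/5 m (b=L-a=48/5):
  M_2 = Pa(L-x)/L  [x>a] = (-20)·(32/5)·(16-(32/3))/16 = -128/3 kN·m
Superposition: M = Σ M_i = 10624/81 kN·m ≈ 131.160494 kN·m

M(32/3) = 10624/81 kN·m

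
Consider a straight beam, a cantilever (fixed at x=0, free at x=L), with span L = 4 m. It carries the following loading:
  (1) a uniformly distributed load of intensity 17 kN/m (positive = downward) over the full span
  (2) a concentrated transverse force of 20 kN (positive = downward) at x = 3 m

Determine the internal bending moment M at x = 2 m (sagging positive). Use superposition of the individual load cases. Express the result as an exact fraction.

Load 1 — uniform load w=17 kN/m over full span:
  M_1 = -w(L-x)²/2 = -17·(4-2)²/2 = -34 kN·m
Load 2 — point force P=20 kN at a=3 m (b=L-a=1):
  M_2 = -P(a-x)  [x≤a] = -20·(3-2) = -20 kN·m
Superposition: M = Σ M_i = -54 kN·m ≈ -54.000000 kN·m

M(2) = -54 kN·m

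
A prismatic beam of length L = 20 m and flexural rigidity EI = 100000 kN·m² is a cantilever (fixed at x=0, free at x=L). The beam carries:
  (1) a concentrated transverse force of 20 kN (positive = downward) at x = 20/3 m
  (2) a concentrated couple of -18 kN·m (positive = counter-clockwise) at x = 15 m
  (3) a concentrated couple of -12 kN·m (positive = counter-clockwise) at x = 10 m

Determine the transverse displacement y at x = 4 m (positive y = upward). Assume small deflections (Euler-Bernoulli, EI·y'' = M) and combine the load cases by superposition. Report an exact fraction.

Load 1 — point force P=20 kN at a=20/3 m (b=L-a=40/3):
  y_1 = -Px²(3a-x)/(6EI)  [x≤a] = -20·4²·(3·(20/3)-4)/(6·100000) = -16/1875 m
Load 2 — applied couple M₀=-18 kN·m at a=15 m (b=L-a=5):
  y_2 = M₀x²/(2EI)  [x≤a] = (-18)·4²/(2·100000) = -9/6250 m
Load 3 — applied couple M₀=-12 kN·m at a=10 m (b=L-a=10):
  y_3 = M₀x²/(2EI)  [x≤a] = (-12)·4²/(2·100000) = -3/3125 m
Superposition: y = Σ y_i = -41/3750 m ≈ -0.010933 m

y(4) = -41/3750 m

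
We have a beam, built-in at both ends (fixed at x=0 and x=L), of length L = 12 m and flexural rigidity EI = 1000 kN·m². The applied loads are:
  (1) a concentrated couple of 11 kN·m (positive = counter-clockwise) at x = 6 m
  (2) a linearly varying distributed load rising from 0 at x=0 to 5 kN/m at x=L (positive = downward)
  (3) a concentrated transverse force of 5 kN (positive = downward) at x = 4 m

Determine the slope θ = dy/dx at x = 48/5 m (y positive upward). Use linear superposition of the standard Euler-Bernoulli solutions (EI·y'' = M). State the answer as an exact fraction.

Load 1 — applied couple M₀=11 kN·m at a=6 m (b=L-a=6):
  θ_1 = (R_Ax²/2 - M_Ax - M₀(x-a))/EI  [x>a] with R_A=11/8, M_A=11/4 = ((11/8)·(48/5)²/2 - (11/4)·(48/5) - 11·((48/5)-6))/1000 = -33/12500 rad
Load 2 — triangular load w₀=5 kN/m (0→w₀ over full span):
  θ_2 = -w₀(2x(L-x)(L-2x)(x+2L)+x²(L-x)²)/(120LEI) = -5·(2·(48/5)·(12-(48/5))·(12-2·(48/5))·((48/5)+2·12)+(48/5)²·(12-(48/5))²)/(120·12·1000) = 576/15625 rad
Load 3 — point force P=5 kN at a=4 m (b=L-a=8):
  θ_3 = Pa²(L-x)(2bL-(3b+a)(L-x))/(2L³EI)  [x>a] = 5·4²·(12-(48/5))·(2·8·12-(3·8+4)·(12-(48/5)))/(2·12³·1000) = 13/1875 rad
Superposition: θ = Σ θ_i = 7717/187500 rad ≈ 0.041157 rad

θ(48/5) = 7717/187500 rad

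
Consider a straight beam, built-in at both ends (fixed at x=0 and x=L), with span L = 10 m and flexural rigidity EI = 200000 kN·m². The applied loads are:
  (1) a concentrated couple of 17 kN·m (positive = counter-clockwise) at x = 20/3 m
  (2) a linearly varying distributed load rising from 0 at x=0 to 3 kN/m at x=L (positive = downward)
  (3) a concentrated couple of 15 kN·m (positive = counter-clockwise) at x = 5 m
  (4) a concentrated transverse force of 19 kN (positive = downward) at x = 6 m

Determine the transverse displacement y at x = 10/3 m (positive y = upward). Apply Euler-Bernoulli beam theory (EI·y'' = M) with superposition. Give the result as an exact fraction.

y(10/3) = -18353/32400000 m

Load 1 — applied couple M₀=17 kN·m at a=20/3 m (b=L-a=10/3):
  y_1 = (R_Ax³/6 - M_Ax²/2)/EI  [x≤a] with R_A=34/15, M_A=17/3 = ((34/15)·(10/3)³/6 - (17/3)·(10/3)²/2)/200000 = -17/194400 m
Load 2 — triangular load w₀=3 kN/m (0→w₀ over full span):
  y_2 = -w₀x²(L-x)²(x+2L)/(120LEI) = -3·(10/3)²·(10-(10/3))²·((10/3)+2·10)/(120·10·200000) = -7/48600 m
Load 3 — applied couple M₀=15 kN·m at a=5 m (b=L-a=5):
  y_3 = (R_Ax³/6 - M_Ax²/2)/EI  [x≤a] with R_A=9/4, M_A=15/4 = ((9/4)·(10/3)³/6 - (15/4)·(10/3)²/2)/200000 = -1/28800 m
Load 4 — point force P=19 kN at a=6 m (b=L-a=4):
  y_4 = -Pb²x²(3aL-(3a+b)x)/(6L³EI)  [x≤a] = -19·4²·(10/3)²·(3·6·10-(3·6+4)·(10/3))/(6·10³·200000) = -76/253125 m
Superposition: y = Σ y_i = -18353/32400000 m ≈ -0.000566 m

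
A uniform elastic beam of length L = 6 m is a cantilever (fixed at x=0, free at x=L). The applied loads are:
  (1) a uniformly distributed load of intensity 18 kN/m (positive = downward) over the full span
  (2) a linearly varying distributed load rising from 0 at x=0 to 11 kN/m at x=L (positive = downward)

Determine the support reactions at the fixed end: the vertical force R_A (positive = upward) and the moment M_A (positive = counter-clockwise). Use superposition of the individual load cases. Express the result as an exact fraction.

Load 1 — uniform load w=18 kN/m over full span:
  R_A = wL = 18·6 = 108 kN
  M_A = wL²/2 = 18·6²/2 = 324 kN·m
Load 2 — triangular load w₀=11 kN/m (0→w₀ over full span):
  R_A = w₀L/2 = 11·6/2 = 33 kN
  M_A = w₀L²/3 = 11·6²/3 = 132 kN·m
Superposition: R_A = 141 kN, M_A = 456 kN·m

R_A = 141 kN, M_A = 456 kN·m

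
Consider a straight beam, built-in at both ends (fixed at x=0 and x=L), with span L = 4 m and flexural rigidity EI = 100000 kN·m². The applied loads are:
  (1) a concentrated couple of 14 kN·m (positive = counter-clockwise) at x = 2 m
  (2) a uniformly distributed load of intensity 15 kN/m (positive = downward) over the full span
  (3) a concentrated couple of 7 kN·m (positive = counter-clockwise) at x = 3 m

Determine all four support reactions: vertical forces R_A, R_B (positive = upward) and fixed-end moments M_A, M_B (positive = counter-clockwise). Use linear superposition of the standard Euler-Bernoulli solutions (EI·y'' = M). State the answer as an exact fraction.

Load 1 — applied couple M₀=14 kN·m at a=2 m (b=L-a=2):
  R_A = 6M₀ab/L³ = 6·14·2·2/4³ = 21/4 kN
  M_A = M₀b(2a-b)/L² = 14·2·(2·2-2)/4² = 7/2 kN·m
  R_B = -6M₀ab/L³ = -6·14·2·2/4³ = -21/4 kN
  M_B = M₀a(2b-a)/L² = 14·2·(2·2-2)/4² = 7/2 kN·m
Load 2 — uniform load w=15 kN/m over full span:
  R_A = wL/2 = 15·4/2 = 30 kN
  M_A = wL²/12 = 15·4²/12 = 20 kN·m
  R_B = wL/2 = 15·4/2 = 30 kN
  M_B = -wL²/12 = -15·4²/12 = -20 kN·m
Load 3 — applied couple M₀=7 kN·m at a=3 m (b=L-a=1):
  R_A = 6M₀ab/L³ = 6·7·3·1/4³ = 63/32 kN
  M_A = M₀b(2a-b)/L² = 7·1·(2·3-1)/4² = 35/16 kN·m
  R_B = -6M₀ab/L³ = -6·7·3·1/4³ = -63/32 kN
  M_B = M₀a(2b-a)/L² = 7·3·(2·1-3)/4² = -21/16 kN·m
Superposition: R_A = 1191/32 kN, M_A = 411/16 kN·m, R_B = 729/32 kN, M_B = -285/16 kN·m

R_A = 1191/32 kN, M_A = 411/16 kN·m, R_B = 729/32 kN, M_B = -285/16 kN·m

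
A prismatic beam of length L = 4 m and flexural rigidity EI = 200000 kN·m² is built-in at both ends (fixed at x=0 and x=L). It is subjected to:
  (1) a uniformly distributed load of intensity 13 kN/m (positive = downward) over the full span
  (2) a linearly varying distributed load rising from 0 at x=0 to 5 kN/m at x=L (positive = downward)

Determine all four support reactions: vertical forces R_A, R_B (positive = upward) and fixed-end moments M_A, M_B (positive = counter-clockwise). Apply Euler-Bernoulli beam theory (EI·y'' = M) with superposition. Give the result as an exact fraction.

R_A = 29 kN, M_A = 20 kN·m, R_B = 33 kN, M_B = -64/3 kN·m

Load 1 — uniform load w=13 kN/m over full span:
  R_A = wL/2 = 13·4/2 = 26 kN
  M_A = wL²/12 = 13·4²/12 = 52/3 kN·m
  R_B = wL/2 = 13·4/2 = 26 kN
  M_B = -wL²/12 = -13·4²/12 = -52/3 kN·m
Load 2 — triangular load w₀=5 kN/m (0→w₀ over full span):
  R_A = 3w₀L/20 = 3·5·4/20 = 3 kN
  M_A = w₀L²/30 = 5·4²/30 = 8/3 kN·m
  R_B = 7w₀L/20 = 7·5·4/20 = 7 kN
  M_B = -w₀L²/20 = -5·4²/20 = -4 kN·m
Superposition: R_A = 29 kN, M_A = 20 kN·m, R_B = 33 kN, M_B = -64/3 kN·m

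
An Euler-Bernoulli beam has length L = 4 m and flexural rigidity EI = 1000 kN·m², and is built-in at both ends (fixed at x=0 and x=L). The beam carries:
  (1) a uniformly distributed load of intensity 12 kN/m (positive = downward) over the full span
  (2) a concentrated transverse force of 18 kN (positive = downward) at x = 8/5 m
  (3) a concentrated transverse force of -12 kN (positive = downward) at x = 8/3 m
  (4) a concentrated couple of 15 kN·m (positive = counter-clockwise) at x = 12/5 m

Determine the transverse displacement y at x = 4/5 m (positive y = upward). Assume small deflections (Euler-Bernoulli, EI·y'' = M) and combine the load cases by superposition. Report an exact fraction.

y(4/5) = -305972/52734375 m

Load 1 — uniform load w=12 kN/m over full span:
  y_1 = -wx²(L-x)²/(24EI) = -12·(4/5)²·(4-(4/5))²/(24·1000) = -256/78125 m
Load 2 — point force P=18 kN at a=8/5 m (b=L-a=12/5):
  y_2 = -Pb²x²(3aL-(3a+b)x)/(6L³EI)  [x≤a] = -18·(12/5)²·(4/5)²·(3·(8/5)·4-(3·(8/5)+(12/5))·(4/5))/(6·4³·1000) = -4536/1953125 m
Load 3 — point force P=-12 kN at a=8/3 m (b=L-a=4/3):
  y_3 = -Pb²x²(3aL-(3a+b)x)/(6L³EI)  [x≤a] = -(-12)·(4/3)²·(4/5)²·(3·(8/3)·4-(3·(8/3)+(4/3))·(4/5))/(6·4³·1000) = 368/421875 m
Load 4 — applied couple M₀=15 kN·m at a=12/5 m (b=L-a=8/5):
  y_4 = (R_Ax³/6 - M_Ax²/2)/EI  [x≤a] with R_A=27/5, M_A=24/5 = ((27/5)·(4/5)³/6 - (24/5)·(4/5)²/2)/1000 = -84/78125 m
Superposition: y = Σ y_i = -305972/52734375 m ≈ -0.005802 m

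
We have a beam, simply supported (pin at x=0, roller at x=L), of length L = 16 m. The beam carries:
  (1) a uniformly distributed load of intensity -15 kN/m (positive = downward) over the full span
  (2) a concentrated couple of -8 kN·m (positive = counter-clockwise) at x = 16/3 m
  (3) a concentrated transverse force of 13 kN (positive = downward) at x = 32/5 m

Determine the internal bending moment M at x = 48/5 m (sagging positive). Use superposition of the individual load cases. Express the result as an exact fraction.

M(48/5) = -10608/25 kN·m

Load 1 — uniform load w=-15 kN/m over full span:
  M_1 = wx(L-x)/2 = (-15)·(48/5)·(16-(48/5))/2 = -2304/5 kN·m
Load 2 — applied couple M₀=-8 kN·m at a=16/3 m (b=L-a=32/3):
  M_2 = M₀x/L - M₀  [x>a] = (-8)·(48/5)/16 - (-8) = 16/5 kN·m
Load 3 — point force P=13 kN at a=32/5 m (b=L-a=48/5):
  M_3 = Pa(L-x)/L  [x>a] = 13·(32/5)·(16-(48/5))/16 = 832/25 kN·m
Superposition: M = Σ M_i = -10608/25 kN·m ≈ -424.320000 kN·m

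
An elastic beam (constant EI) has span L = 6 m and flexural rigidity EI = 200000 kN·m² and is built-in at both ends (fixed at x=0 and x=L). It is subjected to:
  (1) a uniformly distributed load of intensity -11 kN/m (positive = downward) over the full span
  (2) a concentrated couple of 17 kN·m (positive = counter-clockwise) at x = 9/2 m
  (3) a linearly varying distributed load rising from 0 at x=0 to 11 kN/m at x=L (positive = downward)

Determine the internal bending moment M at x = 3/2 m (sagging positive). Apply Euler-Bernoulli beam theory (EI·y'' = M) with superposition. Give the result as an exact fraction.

M(3/2) = -323/80 kN·m

Load 1 — uniform load w=-11 kN/m over full span:
  M_1 = wLx/2 - wL²/12 - wx²/2 = (-11)·6·(3/2)/2 - (-11)·6²/12 - (-11)·(3/2)²/2 = -33/8 kN·m
Load 2 — applied couple M₀=17 kN·m at a=9/2 m (b=L-a=3/2):
  M_2 = R_Ax - M_A  [x≤a] with R_A=51/16, M_A=85/16 = (51/16)·(3/2) - (85/16) = -17/32 kN·m
Load 3 — triangular load w₀=11 kN/m (0→w₀ over full span):
  M_3 = 3w₀Lx/20 - w₀L²/30 - w₀x³/(6L) = 3·11·6·(3/2)/20 - 11·6²/30 - 11·(3/2)³/(6·6) = 99/160 kN·m
Superposition: M = Σ M_i = -323/80 kN·m ≈ -4.037500 kN·m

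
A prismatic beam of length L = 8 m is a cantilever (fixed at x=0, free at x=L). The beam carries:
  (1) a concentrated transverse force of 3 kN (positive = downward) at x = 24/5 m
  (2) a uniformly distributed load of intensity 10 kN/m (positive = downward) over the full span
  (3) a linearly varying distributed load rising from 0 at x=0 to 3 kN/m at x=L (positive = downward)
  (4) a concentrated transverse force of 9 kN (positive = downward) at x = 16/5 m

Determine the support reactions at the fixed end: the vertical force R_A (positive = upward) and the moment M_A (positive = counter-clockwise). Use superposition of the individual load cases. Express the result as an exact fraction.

Load 1 — point force P=3 kN at a=24/5 m (b=L-a=16/5):
  R_A = P = 3 kN
  M_A = Pa = 3·(24/5) = 72/5 kN·m
Load 2 — uniform load w=10 kN/m over full span:
  R_A = wL = 10·8 = 80 kN
  M_A = wL²/2 = 10·8²/2 = 320 kN·m
Load 3 — triangular load w₀=3 kN/m (0→w₀ over full span):
  R_A = w₀L/2 = 3·8/2 = 12 kN
  M_A = w₀L²/3 = 3·8²/3 = 64 kN·m
Load 4 — point force P=9 kN at a=16/5 m (b=L-a=24/5):
  R_A = P = 9 kN
  M_A = Pa = 9·(16/5) = 144/5 kN·m
Superposition: R_A = 104 kN, M_A = 2136/5 kN·m

R_A = 104 kN, M_A = 2136/5 kN·m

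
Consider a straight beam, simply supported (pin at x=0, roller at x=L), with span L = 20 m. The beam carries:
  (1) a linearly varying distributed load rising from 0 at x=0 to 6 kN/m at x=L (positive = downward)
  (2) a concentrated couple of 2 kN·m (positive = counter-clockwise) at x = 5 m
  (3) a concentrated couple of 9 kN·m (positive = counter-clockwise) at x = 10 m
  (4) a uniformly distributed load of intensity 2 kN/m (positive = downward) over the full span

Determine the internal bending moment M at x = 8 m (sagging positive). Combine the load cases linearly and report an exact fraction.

Load 1 — triangular load w₀=6 kN/m (0→w₀ over full span):
  M_1 = w₀Lx/6 - w₀x³/(6L) = 6·20·8/6 - 6·8³/(6·20) = 672/5 kN·m
Load 2 — applied couple M₀=2 kN·m at a=5 m (b=L-a=15):
  M_2 = M₀x/L - M₀  [x>a] = 2·8/20 - 2 = -6/5 kN·m
Load 3 — applied couple M₀=9 kN·m at a=10 m (b=L-a=10):
  M_3 = M₀x/L  [x≤a] = 9·8/20 = 18/5 kN·m
Load 4 — uniform load w=2 kN/m over full span:
  M_4 = wx(L-x)/2 = 2·8·(20-8)/2 = 96 kN·m
Superposition: M = Σ M_i = 1164/5 kN·m ≈ 232.800000 kN·m

M(8) = 1164/5 kN·m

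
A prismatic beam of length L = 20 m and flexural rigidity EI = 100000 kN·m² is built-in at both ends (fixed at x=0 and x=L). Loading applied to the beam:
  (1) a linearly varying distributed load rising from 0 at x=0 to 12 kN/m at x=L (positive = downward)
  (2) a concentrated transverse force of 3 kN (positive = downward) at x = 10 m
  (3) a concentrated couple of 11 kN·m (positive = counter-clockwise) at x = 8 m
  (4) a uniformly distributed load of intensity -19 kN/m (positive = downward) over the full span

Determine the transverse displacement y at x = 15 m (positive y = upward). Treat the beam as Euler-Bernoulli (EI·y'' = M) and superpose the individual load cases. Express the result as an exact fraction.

y(15) = 2297/80000 m

Load 1 — triangular load w₀=12 kN/m (0→w₀ over full span):
  y_1 = -w₀x²(L-x)²(x+2L)/(120LEI) = -12·15²·(20-15)²·(15+2·20)/(120·20·100000) = -99/6400 m
Load 2 — point force P=3 kN at a=10 m (b=L-a=10):
  y_2 = -Pa²(L-x)²(3bL-(3b+a)(L-x))/(6L³EI)  [x>a] = -3·10²·(20-15)²·(3·10·20-(3·10+10)·(20-15))/(6·20³·100000) = -1/1600 m
Load 3 — applied couple M₀=11 kN·m at a=8 m (b=L-a=12):
  y_3 = (R_Ax³/6 - M_Ax²/2 - M₀(x-a)²/2)/EI  [x>a] with R_A=99/125, M_A=33/25 = ((99/125)·15³/6 - (33/25)·15²/2 - 11·(15-8)²/2)/100000 = 11/40000 m
Load 4 — uniform load w=-19 kN/m over full span:
  y_4 = -wx²(L-x)²/(24EI) = -(-19)·15²·(20-15)²/(24·100000) = 57/1280 m
Superposition: y = Σ y_i = 2297/80000 m ≈ 0.028712 m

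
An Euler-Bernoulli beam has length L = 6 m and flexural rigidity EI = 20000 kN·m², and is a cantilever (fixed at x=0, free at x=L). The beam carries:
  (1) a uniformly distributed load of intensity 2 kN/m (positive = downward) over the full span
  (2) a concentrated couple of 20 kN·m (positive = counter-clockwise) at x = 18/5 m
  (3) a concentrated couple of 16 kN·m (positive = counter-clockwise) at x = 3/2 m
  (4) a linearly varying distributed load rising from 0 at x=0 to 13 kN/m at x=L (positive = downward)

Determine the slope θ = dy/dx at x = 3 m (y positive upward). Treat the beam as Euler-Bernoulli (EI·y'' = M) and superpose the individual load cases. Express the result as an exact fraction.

θ(3) = -4461/320000 rad

Load 1 — uniform load w=2 kN/m over full span:
  θ_1 = -wx(x²-3Lx+3L²)/(6EI) = -2·3·(3²-3·6·3+3·6²)/(6·20000) = -63/20000 rad
Load 2 — applied couple M₀=20 kN·m at a=18/5 m (b=L-a=12/5):
  θ_2 = M₀x/EI  [x≤a] = 20·3/20000 = 3/1000 rad
Load 3 — applied couple M₀=16 kN·m at a=3/2 m (b=L-a=9/2):
  θ_3 = M₀a/EI  [x>a] = 16·(3/2)/20000 = 3/2500 rad
Load 4 — triangular load w₀=13 kN/m (0→w₀ over full span):
  θ_4 = (w₀Lx²/4-w₀L²x/3-w₀x⁴/(24L))/EI = (13·6·3²/4-13·6²·3/3-13·3⁴/(24·6))/20000 = -4797/320000 rad
Superposition: θ = Σ θ_i = -4461/320000 rad ≈ -0.013941 rad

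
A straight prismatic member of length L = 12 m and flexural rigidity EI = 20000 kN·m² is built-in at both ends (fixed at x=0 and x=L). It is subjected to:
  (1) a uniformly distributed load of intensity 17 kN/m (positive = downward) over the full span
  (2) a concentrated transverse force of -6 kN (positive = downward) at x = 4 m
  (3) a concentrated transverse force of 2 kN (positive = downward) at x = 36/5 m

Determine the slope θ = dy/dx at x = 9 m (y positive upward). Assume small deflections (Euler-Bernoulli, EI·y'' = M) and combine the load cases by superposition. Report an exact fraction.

θ(9) = 56259/5000000 rad

Load 1 — uniform load w=17 kN/m over full span:
  θ_1 = -wx(L-x)(L-2x)/(12EI) = -17·9·(12-9)·(12-2·9)/(12·20000) = 459/40000 rad
Load 2 — point force P=-6 kN at a=4 m (b=L-a=8):
  θ_2 = Pa²(L-x)(2bL-(3b+a)(L-x))/(2L³EI)  [x>a] = (-6)·4²·(12-9)·(2·8·12-(3·8+4)·(12-9))/(2·12³·20000) = -9/20000 rad
Load 3 — point force P=2 kN at a=36/5 m (b=L-a=24/5):
  θ_3 = Pa²(L-x)(2bL-(3b+a)(L-x))/(2L³EI)  [x>a] = 2·(36/5)²·(12-9)·(2·(24/5)·12-(3·(24/5)+(36/5))·(12-9))/(2·12³·20000) = 567/2500000 rad
Superposition: θ = Σ θ_i = 56259/5000000 rad ≈ 0.011252 rad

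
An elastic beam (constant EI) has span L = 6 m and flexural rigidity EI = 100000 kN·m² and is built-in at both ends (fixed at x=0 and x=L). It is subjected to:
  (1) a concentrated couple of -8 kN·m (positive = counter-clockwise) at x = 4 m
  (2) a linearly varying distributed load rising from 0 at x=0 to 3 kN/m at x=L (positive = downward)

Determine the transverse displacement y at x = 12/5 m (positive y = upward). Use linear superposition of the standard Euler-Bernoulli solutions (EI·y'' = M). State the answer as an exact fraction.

y(12/5) = -437/48828125 m

Load 1 — applied couple M₀=-8 kN·m at a=4 m (b=L-a=2):
  y_1 = (R_Ax³/6 - M_Ax²/2)/EI  [x≤a] with R_A=-16/9, M_A=-8/3 = ((-16/9)·(12/5)³/6 - (-8/3)·(12/5)²/2)/100000 = 14/390625 m
Load 2 — triangular load w₀=3 kN/m (0→w₀ over full span):
  y_2 = -w₀x²(L-x)²(x+2L)/(120LEI) = -3·(12/5)²·(6-(12/5))²·((12/5)+2·6)/(120·6·100000) = -2187/48828125 m
Superposition: y = Σ y_i = -437/48828125 m ≈ -0.000009 m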